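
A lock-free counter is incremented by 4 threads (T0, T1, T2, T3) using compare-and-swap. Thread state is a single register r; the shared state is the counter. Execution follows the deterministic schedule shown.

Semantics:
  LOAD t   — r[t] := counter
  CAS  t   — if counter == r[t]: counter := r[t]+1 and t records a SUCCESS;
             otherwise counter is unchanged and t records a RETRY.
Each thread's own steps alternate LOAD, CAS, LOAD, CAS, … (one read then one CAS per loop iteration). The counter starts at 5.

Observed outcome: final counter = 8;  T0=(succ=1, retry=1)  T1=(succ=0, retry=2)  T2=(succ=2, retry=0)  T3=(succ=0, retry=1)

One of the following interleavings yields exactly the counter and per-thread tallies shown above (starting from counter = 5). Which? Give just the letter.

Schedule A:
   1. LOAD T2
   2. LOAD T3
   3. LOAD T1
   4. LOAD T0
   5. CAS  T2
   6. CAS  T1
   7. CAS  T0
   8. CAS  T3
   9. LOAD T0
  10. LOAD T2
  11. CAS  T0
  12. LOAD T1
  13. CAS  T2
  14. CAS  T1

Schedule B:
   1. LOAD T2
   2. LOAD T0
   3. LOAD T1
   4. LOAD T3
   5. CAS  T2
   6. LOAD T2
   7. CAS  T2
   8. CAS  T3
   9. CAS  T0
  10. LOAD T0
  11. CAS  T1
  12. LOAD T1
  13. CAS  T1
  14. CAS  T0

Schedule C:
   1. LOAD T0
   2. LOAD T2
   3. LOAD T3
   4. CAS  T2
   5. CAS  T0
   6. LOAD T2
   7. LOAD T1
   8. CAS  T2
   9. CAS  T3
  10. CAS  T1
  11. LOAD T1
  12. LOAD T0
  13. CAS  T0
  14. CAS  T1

C

Run C:
1. LOAD T0 → mem=5 r[T0]=5 [LOAD]
2. LOAD T2 → mem=5 r[T2]=5 [LOAD]
3. LOAD T3 → mem=5 r[T3]=5 [LOAD]
4. CAS T2 → mem=6 r[T2]=5 [OK]
5. CAS T0 → mem=6 r[T0]=5 [RETRY]
6. LOAD T2 → mem=6 r[T2]=6 [LOAD]
7. LOAD T1 → mem=6 r[T1]=6 [LOAD]
8. CAS T2 → mem=7 r[T2]=6 [OK]
9. CAS T3 → mem=7 r[T3]=5 [RETRY]
10. CAS T1 → mem=7 r[T1]=6 [RETRY]
11. LOAD T1 → mem=7 r[T1]=7 [LOAD]
12. LOAD T0 → mem=7 r[T0]=7 [LOAD]
13. CAS T0 → mem=8 r[T0]=7 [OK]
14. CAS T1 → mem=8 r[T1]=7 [RETRY]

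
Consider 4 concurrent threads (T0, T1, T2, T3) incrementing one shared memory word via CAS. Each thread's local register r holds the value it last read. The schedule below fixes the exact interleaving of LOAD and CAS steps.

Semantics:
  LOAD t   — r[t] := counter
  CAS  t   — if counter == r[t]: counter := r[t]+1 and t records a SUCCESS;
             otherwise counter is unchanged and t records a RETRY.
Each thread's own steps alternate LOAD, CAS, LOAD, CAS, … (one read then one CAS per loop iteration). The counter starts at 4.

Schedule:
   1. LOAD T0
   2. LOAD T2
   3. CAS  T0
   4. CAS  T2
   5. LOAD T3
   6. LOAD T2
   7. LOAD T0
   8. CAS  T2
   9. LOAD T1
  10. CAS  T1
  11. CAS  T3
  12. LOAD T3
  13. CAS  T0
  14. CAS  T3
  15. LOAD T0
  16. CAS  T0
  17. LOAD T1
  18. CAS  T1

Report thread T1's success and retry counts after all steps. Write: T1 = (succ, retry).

T1 = (2, 0)

   1) LOAD T0:  M=4  r_T0=4
   2) LOAD T2:  M=4  r_T2=4
   3) CAS  T0:  M=5  r_T0=4 ✓
   4) CAS  T2:  M=5  r_T2=4 ✗
   5) LOAD T3:  M=5  r_T3=5
   6) LOAD T2:  M=5  r_T2=5
   7) LOAD T0:  M=5  r_T0=5
   8) CAS  T2:  M=6  r_T2=5 ✓
   9) LOAD T1:  M=6  r_T1=6
  10) CAS  T1:  M=7  r_T1=6 ✓
  11) CAS  T3:  M=7  r_T3=5 ✗
  12) LOAD T3:  M=7  r_T3=7
  13) CAS  T0:  M=7  r_T0=5 ✗
  14) CAS  T3:  M=8  r_T3=7 ✓
  15) LOAD T0:  M=8  r_T0=8
  16) CAS  T0:  M=9  r_T0=8 ✓
  17) LOAD T1:  M=9  r_T1=9
  18) CAS  T1:  M=10  r_T1=9 ✓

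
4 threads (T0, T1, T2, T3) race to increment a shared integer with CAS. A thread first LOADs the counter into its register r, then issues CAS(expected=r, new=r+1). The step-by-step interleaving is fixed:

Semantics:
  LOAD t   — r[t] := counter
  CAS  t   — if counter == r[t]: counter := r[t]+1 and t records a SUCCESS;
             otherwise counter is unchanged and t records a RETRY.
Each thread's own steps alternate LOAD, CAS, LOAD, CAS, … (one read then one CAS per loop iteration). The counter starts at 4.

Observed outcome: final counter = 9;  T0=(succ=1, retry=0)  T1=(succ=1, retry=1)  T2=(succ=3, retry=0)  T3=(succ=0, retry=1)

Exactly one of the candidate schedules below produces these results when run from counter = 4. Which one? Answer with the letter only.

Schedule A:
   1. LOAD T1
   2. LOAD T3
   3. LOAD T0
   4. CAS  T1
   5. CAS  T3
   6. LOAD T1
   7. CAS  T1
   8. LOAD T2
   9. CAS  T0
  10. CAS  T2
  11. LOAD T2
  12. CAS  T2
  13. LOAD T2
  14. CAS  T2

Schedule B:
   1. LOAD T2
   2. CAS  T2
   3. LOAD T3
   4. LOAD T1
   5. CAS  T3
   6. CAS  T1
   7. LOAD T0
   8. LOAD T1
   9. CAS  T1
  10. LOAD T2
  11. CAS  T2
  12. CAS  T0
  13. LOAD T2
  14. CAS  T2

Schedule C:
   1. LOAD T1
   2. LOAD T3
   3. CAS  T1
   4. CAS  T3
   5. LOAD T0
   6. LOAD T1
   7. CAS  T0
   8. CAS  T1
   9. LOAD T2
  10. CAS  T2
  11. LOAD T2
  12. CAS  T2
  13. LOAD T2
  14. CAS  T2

Simulating candidate C:
[1] T1.load  rd  (counter 4, T1.r 4)
[2] T3.load  rd  (counter 4, T3.r 4)
[3] T1.cas  hit  (counter 5, T1.r 4)
[4] T3.cas  miss  (counter 5, T3.r 4)
[5] T0.load  rd  (counter 5, T0.r 5)
[6] T1.load  rd  (counter 5, T1.r 5)
[7] T0.cas  hit  (counter 6, T0.r 5)
[8] T1.cas  miss  (counter 6, T1.r 5)
[9] T2.load  rd  (counter 6, T2.r 6)
[10] T2.cas  hit  (counter 7, T2.r 6)
[11] T2.load  rd  (counter 7, T2.r 7)
[12] T2.cas  hit  (counter 8, T2.r 7)
[13] T2.load  rd  (counter 8, T2.r 8)
[14] T2.cas  hit  (counter 9, T2.r 8)

C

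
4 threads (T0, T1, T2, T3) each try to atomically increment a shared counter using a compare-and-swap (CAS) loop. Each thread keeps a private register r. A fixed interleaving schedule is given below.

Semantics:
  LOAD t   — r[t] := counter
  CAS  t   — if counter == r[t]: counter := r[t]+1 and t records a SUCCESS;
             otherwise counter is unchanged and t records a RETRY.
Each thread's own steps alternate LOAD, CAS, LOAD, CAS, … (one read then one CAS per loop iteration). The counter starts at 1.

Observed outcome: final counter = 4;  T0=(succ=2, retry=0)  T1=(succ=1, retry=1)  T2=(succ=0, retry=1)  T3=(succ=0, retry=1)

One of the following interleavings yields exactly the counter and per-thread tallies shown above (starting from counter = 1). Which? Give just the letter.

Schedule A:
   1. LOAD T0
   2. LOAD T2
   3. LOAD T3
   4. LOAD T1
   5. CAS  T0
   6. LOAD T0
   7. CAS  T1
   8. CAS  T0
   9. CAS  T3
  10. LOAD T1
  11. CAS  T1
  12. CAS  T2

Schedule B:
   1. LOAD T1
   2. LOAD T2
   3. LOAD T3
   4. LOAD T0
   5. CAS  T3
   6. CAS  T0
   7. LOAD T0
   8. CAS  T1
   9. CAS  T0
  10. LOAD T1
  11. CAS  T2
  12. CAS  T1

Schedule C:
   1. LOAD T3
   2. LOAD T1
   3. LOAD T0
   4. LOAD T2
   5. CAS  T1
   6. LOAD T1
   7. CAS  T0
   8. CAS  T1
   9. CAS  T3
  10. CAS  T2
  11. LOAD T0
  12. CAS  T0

A

Tracing schedule A:
[1] T0.load  rd  (counter 1, T0.r 1)
[2] T2.load  rd  (counter 1, T2.r 1)
[3] T3.load  rd  (counter 1, T3.r 1)
[4] T1.load  rd  (counter 1, T1.r 1)
[5] T0.cas  hit  (counter 2, T0.r 1)
[6] T0.load  rd  (counter 2, T0.r 2)
[7] T1.cas  miss  (counter 2, T1.r 1)
[8] T0.cas  hit  (counter 3, T0.r 2)
[9] T3.cas  miss  (counter 3, T3.r 1)
[10] T1.load  rd  (counter 3, T1.r 3)
[11] T1.cas  hit  (counter 4, T1.r 3)
[12] T2.cas  miss  (counter 4, T2.r 1)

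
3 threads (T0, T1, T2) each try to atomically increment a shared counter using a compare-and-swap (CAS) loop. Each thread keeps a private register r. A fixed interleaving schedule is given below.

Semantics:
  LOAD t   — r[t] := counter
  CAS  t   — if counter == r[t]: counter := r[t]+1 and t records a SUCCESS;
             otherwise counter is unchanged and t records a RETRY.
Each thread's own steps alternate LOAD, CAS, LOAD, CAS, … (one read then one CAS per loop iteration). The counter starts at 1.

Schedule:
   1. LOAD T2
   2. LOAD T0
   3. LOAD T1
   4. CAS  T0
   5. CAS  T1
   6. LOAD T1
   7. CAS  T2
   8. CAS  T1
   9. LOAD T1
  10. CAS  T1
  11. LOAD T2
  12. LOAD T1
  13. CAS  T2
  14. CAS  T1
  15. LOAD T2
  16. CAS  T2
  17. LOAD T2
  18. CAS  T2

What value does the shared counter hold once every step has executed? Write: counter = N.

T2 LOAD — after: cnt=1, r=1 — load
T0 LOAD — after: cnt=1, r=1 — load
T1 LOAD — after: cnt=1, r=1 — load
T0 CAS — after: cnt=2, r=1 — ok
T1 CAS — after: cnt=2, r=1 — retry
T1 LOAD — after: cnt=2, r=2 — load
T2 CAS — after: cnt=2, r=1 — retry
T1 CAS — after: cnt=3, r=2 — ok
T1 LOAD — after: cnt=3, r=3 — load
T1 CAS — after: cnt=4, r=3 — ok
T2 LOAD — after: cnt=4, r=4 — load
T1 LOAD — after: cnt=4, r=4 — load
T2 CAS — after: cnt=5, r=4 — ok
T1 CAS — after: cnt=5, r=4 — retry
T2 LOAD — after: cnt=5, r=5 — load
T2 CAS — after: cnt=6, r=5 — ok
T2 LOAD — after: cnt=6, r=6 — load
T2 CAS — after: cnt=7, r=6 — ok

counter = 7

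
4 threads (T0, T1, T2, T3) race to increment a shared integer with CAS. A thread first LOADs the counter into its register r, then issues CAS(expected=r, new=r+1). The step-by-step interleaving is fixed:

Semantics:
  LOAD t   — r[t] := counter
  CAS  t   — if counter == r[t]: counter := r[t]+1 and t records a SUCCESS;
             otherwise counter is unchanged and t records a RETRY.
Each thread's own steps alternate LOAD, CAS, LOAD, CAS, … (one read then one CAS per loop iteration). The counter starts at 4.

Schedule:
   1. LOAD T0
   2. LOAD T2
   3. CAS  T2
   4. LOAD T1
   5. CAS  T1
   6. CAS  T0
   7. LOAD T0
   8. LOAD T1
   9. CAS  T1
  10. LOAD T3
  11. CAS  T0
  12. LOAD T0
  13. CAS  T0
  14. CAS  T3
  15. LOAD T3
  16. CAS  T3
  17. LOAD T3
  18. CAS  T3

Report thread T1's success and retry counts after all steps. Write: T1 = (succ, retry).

1. LOAD T0 → mem=4 r[T0]=4 [LOAD]
2. LOAD T2 → mem=4 r[T2]=4 [LOAD]
3. CAS T2 → mem=5 r[T2]=4 [OK]
4. LOAD T1 → mem=5 r[T1]=5 [LOAD]
5. CAS T1 → mem=6 r[T1]=5 [OK]
6. CAS T0 → mem=6 r[T0]=4 [RETRY]
7. LOAD T0 → mem=6 r[T0]=6 [LOAD]
8. LOAD T1 → mem=6 r[T1]=6 [LOAD]
9. CAS T1 → mem=7 r[T1]=6 [OK]
10. LOAD T3 → mem=7 r[T3]=7 [LOAD]
11. CAS T0 → mem=7 r[T0]=6 [RETRY]
12. LOAD T0 → mem=7 r[T0]=7 [LOAD]
13. CAS T0 → mem=8 r[T0]=7 [OK]
14. CAS T3 → mem=8 r[T3]=7 [RETRY]
15. LOAD T3 → mem=8 r[T3]=8 [LOAD]
16. CAS T3 → mem=9 r[T3]=8 [OK]
17. LOAD T3 → mem=9 r[T3]=9 [LOAD]
18. CAS T3 → mem=10 r[T3]=9 [OK]

T1 = (2, 0)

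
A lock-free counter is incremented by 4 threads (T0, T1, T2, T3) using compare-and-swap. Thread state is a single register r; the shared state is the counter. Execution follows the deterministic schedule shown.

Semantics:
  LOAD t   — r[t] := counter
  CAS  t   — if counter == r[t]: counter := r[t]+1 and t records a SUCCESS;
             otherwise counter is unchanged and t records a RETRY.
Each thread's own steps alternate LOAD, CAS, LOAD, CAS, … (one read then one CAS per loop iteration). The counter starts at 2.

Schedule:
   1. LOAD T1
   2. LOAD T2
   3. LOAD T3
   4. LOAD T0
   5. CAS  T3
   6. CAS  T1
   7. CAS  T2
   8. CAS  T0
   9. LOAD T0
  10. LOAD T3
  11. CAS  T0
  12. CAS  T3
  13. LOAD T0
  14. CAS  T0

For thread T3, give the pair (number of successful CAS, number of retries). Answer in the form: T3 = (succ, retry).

#1 T1 reads 2
#2 T2 reads 2
#3 T3 reads 2
#4 T0 reads 2
#5 T3 CAS(2→3) writes; counter now 3
#6 T1 CAS(2→3) fails; counter now 3
#7 T2 CAS(2→3) fails; counter now 3
#8 T0 CAS(2→3) fails; counter now 3
#9 T0 reads 3
#10 T3 reads 3
#11 T0 CAS(3→4) writes; counter now 4
#12 T3 CAS(3→4) fails; counter now 4
#13 T0 reads 4
#14 T0 CAS(4→5) writes; counter now 5

T3 = (1, 1)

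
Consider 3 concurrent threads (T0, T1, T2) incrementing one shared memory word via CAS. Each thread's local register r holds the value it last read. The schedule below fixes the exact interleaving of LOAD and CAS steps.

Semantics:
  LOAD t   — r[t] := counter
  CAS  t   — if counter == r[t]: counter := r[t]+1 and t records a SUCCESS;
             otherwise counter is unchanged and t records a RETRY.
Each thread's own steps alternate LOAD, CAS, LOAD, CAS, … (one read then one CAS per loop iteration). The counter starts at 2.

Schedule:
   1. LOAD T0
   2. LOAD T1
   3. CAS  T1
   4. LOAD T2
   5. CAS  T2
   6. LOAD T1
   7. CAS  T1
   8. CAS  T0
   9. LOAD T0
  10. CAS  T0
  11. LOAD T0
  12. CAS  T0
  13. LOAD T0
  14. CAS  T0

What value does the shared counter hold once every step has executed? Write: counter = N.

   1) LOAD T0:  M=2  r_T0=2
   2) LOAD T1:  M=2  r_T1=2
   3) CAS  T1:  M=3  r_T1=2 ✓
   4) LOAD T2:  M=3  r_T2=3
   5) CAS  T2:  M=4  r_T2=3 ✓
   6) LOAD T1:  M=4  r_T1=4
   7) CAS  T1:  M=5  r_T1=4 ✓
   8) CAS  T0:  M=5  r_T0=2 ✗
   9) LOAD T0:  M=5  r_T0=5
  10) CAS  T0:  M=6  r_T0=5 ✓
  11) LOAD T0:  M=6  r_T0=6
  12) CAS  T0:  M=7  r_T0=6 ✓
  13) LOAD T0:  M=7  r_T0=7
  14) CAS  T0:  M=8  r_T0=7 ✓

counter = 8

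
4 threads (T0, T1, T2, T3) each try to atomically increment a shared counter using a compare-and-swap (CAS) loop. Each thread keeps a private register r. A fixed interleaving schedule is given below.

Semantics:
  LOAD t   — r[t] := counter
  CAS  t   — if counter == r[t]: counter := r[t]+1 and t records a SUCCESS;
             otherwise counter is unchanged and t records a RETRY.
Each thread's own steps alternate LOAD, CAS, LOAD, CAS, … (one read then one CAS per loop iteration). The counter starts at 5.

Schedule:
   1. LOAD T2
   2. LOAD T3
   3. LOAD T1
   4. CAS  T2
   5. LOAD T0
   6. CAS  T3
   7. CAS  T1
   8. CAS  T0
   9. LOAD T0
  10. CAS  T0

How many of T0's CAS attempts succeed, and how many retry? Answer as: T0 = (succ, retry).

T0 = (2, 0)

[1] T2.load  rd  (counter 5, T2.r 5)
[2] T3.load  rd  (counter 5, T3.r 5)
[3] T1.load  rd  (counter 5, T1.r 5)
[4] T2.cas  hit  (counter 6, T2.r 5)
[5] T0.load  rd  (counter 6, T0.r 6)
[6] T3.cas  miss  (counter 6, T3.r 5)
[7] T1.cas  miss  (counter 6, T1.r 5)
[8] T0.cas  hit  (counter 7, T0.r 6)
[9] T0.load  rd  (counter 7, T0.r 7)
[10] T0.cas  hit  (counter 8, T0.r 7)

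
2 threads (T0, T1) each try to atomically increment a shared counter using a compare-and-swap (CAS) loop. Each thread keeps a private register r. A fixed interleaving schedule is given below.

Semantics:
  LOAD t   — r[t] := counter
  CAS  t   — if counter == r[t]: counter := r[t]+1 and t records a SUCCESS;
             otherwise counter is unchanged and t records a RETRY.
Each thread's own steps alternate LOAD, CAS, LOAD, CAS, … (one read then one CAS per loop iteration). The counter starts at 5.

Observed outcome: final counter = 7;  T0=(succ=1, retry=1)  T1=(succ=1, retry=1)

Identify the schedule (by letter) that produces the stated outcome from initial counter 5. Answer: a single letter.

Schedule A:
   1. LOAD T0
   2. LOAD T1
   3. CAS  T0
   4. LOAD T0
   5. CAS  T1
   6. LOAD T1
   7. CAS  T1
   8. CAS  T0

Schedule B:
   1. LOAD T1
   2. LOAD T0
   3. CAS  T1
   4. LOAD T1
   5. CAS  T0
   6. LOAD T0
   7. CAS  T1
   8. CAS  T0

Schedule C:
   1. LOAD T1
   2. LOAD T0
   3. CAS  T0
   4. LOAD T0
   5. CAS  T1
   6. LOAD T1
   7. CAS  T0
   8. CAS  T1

A

Tracing schedule A:
#1 T0 reads 5
#2 T1 reads 5
#3 T0 CAS(5→6) writes; counter now 6
#4 T0 reads 6
#5 T1 CAS(5→6) fails; counter now 6
#6 T1 reads 6
#7 T1 CAS(6→7) writes; counter now 7
#8 T0 CAS(6→7) fails; counter now 7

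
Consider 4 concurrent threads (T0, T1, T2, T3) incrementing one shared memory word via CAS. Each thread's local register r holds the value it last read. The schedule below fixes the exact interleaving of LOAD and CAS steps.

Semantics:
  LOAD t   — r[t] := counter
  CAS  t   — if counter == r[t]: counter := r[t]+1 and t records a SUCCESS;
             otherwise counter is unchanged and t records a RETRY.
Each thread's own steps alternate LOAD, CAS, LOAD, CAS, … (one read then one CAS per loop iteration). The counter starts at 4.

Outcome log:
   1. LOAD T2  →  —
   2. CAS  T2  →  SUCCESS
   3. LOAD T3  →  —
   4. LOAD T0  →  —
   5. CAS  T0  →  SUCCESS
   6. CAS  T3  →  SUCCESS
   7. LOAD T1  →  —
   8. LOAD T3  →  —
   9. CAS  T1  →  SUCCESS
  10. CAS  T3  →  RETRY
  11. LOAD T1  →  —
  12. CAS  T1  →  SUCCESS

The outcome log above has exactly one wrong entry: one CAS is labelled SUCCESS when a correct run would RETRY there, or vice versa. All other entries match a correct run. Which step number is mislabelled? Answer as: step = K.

Correct run:
1. LOAD T2 → mem=4 r[T2]=4 [LOAD]
2. CAS T2 → mem=5 r[T2]=4 [OK]
3. LOAD T3 → mem=5 r[T3]=5 [LOAD]
4. LOAD T0 → mem=5 r[T0]=5 [LOAD]
5. CAS T0 → mem=6 r[T0]=5 [OK]
6. CAS T3 → mem=6 r[T3]=5 [RETRY]
7. LOAD T1 → mem=6 r[T1]=6 [LOAD]
8. LOAD T3 → mem=6 r[T3]=6 [LOAD]
9. CAS T1 → mem=7 r[T1]=6 [OK]
10. CAS T3 → mem=7 r[T3]=6 [RETRY]
11. LOAD T1 → mem=7 r[T1]=7 [LOAD]
12. CAS T1 → mem=8 r[T1]=7 [OK]
Log disagrees first at step 6.

step = 6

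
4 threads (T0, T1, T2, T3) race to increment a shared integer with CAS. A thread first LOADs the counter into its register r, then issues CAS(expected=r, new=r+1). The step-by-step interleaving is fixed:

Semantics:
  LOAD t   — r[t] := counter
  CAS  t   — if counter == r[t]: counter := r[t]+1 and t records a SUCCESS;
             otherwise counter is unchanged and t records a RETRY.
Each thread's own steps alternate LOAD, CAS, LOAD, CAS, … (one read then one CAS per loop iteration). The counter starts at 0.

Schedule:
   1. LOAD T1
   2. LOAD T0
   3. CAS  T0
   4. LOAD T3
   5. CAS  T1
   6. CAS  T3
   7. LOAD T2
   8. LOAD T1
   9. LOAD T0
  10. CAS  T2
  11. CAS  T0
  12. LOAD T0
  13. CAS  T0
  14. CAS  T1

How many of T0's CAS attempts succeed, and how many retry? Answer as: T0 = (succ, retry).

T0 = (2, 1)

T1 LOAD — after: cnt=0, r=0 — load
T0 LOAD — after: cnt=0, r=0 — load
T0 CAS — after: cnt=1, r=0 — ok
T3 LOAD — after: cnt=1, r=1 — load
T1 CAS — after: cnt=1, r=0 — retry
T3 CAS — after: cnt=2, r=1 — ok
T2 LOAD — after: cnt=2, r=2 — load
T1 LOAD — after: cnt=2, r=2 — load
T0 LOAD — after: cnt=2, r=2 — load
T2 CAS — after: cnt=3, r=2 — ok
T0 CAS — after: cnt=3, r=2 — retry
T0 LOAD — after: cnt=3, r=3 — load
T0 CAS — after: cnt=4, r=3 — ok
T1 CAS — after: cnt=4, r=2 — retry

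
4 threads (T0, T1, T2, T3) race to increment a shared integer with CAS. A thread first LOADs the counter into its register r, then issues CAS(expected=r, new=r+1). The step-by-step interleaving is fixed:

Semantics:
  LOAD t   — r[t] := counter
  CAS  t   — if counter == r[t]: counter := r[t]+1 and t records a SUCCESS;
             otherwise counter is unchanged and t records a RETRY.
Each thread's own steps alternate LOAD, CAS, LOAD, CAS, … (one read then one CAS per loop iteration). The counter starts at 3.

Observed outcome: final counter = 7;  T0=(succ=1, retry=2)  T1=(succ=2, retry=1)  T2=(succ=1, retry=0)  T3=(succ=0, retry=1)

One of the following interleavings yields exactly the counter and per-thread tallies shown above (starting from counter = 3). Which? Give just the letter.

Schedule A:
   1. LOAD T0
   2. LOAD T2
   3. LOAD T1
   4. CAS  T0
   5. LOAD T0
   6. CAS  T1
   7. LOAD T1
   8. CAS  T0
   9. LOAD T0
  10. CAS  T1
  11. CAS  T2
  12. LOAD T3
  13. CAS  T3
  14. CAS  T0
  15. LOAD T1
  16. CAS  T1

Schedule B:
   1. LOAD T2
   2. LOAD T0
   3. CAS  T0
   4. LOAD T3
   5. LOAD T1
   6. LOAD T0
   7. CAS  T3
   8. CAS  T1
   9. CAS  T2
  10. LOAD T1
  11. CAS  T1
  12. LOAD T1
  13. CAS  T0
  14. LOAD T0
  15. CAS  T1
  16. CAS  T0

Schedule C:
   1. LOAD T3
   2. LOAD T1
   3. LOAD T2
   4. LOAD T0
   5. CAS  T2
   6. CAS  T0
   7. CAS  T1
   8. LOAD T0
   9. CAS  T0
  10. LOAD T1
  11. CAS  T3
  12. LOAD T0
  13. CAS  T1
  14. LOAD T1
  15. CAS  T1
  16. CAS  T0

Tracing schedule C:
#1 T3 reads 3
#2 T1 reads 3
#3 T2 reads 3
#4 T0 reads 3
#5 T2 CAS(3→4) writes; counter now 4
#6 T0 CAS(3→4) fails; counter now 4
#7 T1 CAS(3→4) fails; counter now 4
#8 T0 reads 4
#9 T0 CAS(4→5) writes; counter now 5
#10 T1 reads 5
#11 T3 CAS(3→4) fails; counter now 5
#12 T0 reads 5
#13 T1 CAS(5→6) writes; counter now 6
#14 T1 reads 6
#15 T1 CAS(6→7) writes; counter now 7
#16 T0 CAS(5→6) fails; counter now 7

C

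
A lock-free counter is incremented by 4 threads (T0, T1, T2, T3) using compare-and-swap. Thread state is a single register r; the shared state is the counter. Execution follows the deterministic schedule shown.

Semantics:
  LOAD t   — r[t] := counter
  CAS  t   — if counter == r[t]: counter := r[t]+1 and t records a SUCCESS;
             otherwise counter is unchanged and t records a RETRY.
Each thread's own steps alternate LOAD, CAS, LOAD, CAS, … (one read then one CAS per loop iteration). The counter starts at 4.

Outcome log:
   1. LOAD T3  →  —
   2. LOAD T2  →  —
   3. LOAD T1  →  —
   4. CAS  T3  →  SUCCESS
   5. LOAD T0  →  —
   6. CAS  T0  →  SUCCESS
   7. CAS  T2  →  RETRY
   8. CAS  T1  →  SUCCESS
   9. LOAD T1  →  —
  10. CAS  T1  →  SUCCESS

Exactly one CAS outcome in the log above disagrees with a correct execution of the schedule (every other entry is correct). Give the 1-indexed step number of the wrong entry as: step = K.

Correct run:
step 1: T3 LOAD ⇒ load; ctr=4 reg=4
step 2: T2 LOAD ⇒ load; ctr=4 reg=4
step 3: T1 LOAD ⇒ load; ctr=4 reg=4
step 4: T3 CAS ⇒ ok; ctr=5 reg=4
step 5: T0 LOAD ⇒ load; ctr=5 reg=5
step 6: T0 CAS ⇒ ok; ctr=6 reg=5
step 7: T2 CAS ⇒ retry; ctr=6 reg=4
step 8: T1 CAS ⇒ retry; ctr=6 reg=4
step 9: T1 LOAD ⇒ load; ctr=6 reg=6
step 10: T1 CAS ⇒ ok; ctr=7 reg=6
Mismatch at 8.

step = 8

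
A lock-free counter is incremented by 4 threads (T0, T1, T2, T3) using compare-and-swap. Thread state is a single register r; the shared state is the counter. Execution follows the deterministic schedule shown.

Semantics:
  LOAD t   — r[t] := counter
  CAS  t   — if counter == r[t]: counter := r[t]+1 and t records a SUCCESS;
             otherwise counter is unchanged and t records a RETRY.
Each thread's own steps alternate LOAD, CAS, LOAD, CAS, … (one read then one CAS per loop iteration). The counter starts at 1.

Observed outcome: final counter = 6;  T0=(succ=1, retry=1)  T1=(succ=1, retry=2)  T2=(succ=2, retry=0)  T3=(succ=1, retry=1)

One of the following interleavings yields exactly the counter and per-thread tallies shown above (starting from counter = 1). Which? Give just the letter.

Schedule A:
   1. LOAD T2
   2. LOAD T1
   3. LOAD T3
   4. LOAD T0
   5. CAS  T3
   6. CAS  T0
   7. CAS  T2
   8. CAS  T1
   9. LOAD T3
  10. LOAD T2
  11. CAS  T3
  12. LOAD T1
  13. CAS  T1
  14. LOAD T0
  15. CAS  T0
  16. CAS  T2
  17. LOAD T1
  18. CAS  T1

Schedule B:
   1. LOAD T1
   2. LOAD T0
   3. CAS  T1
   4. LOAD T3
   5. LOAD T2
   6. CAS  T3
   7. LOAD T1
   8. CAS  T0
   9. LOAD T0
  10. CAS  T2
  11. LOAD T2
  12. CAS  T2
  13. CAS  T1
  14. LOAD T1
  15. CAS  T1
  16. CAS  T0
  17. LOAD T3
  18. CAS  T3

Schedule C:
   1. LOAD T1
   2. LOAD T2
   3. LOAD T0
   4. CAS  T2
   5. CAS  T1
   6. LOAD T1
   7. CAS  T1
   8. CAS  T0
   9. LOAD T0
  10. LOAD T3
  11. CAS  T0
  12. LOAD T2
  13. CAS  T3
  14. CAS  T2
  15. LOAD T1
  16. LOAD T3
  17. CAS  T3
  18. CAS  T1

Tracing schedule C:
1. LOAD T1 → mem=1 r[T1]=1 [LOAD]
2. LOAD T2 → mem=1 r[T2]=1 [LOAD]
3. LOAD T0 → mem=1 r[T0]=1 [LOAD]
4. CAS T2 → mem=2 r[T2]=1 [OK]
5. CAS T1 → mem=2 r[T1]=1 [RETRY]
6. LOAD T1 → mem=2 r[T1]=2 [LOAD]
7. CAS T1 → mem=3 r[T1]=2 [OK]
8. CAS T0 → mem=3 r[T0]=1 [RETRY]
9. LOAD T0 → mem=3 r[T0]=3 [LOAD]
10. LOAD T3 → mem=3 r[T3]=3 [LOAD]
11. CAS T0 → mem=4 r[T0]=3 [OK]
12. LOAD T2 → mem=4 r[T2]=4 [LOAD]
13. CAS T3 → mem=4 r[T3]=3 [RETRY]
14. CAS T2 → mem=5 r[T2]=4 [OK]
15. LOAD T1 → mem=5 r[T1]=5 [LOAD]
16. LOAD T3 → mem=5 r[T3]=5 [LOAD]
17. CAS T3 → mem=6 r[T3]=5 [OK]
18. CAS T1 → mem=6 r[T1]=5 [RETRY]

C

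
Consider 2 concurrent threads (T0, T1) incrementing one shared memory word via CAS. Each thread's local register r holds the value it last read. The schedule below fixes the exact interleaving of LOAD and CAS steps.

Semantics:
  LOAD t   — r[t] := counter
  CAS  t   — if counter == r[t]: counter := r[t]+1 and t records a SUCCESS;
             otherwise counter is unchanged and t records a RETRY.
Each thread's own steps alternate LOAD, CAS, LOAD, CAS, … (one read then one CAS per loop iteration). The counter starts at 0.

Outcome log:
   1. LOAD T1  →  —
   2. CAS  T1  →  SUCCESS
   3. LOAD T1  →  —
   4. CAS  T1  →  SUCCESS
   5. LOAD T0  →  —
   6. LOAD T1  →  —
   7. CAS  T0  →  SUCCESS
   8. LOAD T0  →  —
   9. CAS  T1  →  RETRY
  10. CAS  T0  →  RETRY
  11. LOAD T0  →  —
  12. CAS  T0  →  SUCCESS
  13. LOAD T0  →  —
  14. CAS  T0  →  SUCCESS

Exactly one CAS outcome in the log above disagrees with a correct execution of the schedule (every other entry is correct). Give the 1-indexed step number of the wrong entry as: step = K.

step = 10

Correct run:
1. LOAD T1 → mem=0 r[T1]=0 [LOAD]
2. CAS T1 → mem=1 r[T1]=0 [OK]
3. LOAD T1 → mem=1 r[T1]=1 [LOAD]
4. CAS T1 → mem=2 r[T1]=1 [OK]
5. LOAD T0 → mem=2 r[T0]=2 [LOAD]
6. LOAD T1 → mem=2 r[T1]=2 [LOAD]
7. CAS T0 → mem=3 r[T0]=2 [OK]
8. LOAD T0 → mem=3 r[T0]=3 [LOAD]
9. CAS T1 → mem=3 r[T1]=2 [RETRY]
10. CAS T0 → mem=4 r[T0]=3 [OK]
11. LOAD T0 → mem=4 r[T0]=4 [LOAD]
12. CAS T0 → mem=5 r[T0]=4 [OK]
13. LOAD T0 → mem=5 r[T0]=5 [LOAD]
14. CAS T0 → mem=6 r[T0]=5 [OK]
Log disagrees first at step 10.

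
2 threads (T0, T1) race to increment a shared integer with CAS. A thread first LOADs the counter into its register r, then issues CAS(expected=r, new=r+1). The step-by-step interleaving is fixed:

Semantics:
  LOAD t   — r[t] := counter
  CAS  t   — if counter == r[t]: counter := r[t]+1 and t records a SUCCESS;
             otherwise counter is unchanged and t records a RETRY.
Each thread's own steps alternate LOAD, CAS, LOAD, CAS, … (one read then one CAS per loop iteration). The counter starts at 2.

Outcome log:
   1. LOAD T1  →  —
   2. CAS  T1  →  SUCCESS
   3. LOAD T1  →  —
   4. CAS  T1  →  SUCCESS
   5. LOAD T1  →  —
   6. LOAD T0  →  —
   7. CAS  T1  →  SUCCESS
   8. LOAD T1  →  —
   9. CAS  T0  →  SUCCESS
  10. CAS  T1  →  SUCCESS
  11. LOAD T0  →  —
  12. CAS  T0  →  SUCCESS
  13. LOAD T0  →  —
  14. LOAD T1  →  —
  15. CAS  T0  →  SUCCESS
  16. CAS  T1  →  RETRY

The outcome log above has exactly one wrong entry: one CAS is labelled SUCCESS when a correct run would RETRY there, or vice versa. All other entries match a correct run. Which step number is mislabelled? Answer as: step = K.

Re-executing:
1. LOAD T1 → mem=2 r[T1]=2 [LOAD]
2. CAS T1 → mem=3 r[T1]=2 [OK]
3. LOAD T1 → mem=3 r[T1]=3 [LOAD]
4. CAS T1 → mem=4 r[T1]=3 [OK]
5. LOAD T1 → mem=4 r[T1]=4 [LOAD]
6. LOAD T0 → mem=4 r[T0]=4 [LOAD]
7. CAS T1 → mem=5 r[T1]=4 [OK]
8. LOAD T1 → mem=5 r[T1]=5 [LOAD]
9. CAS T0 → mem=5 r[T0]=4 [RETRY]
10. CAS T1 → mem=6 r[T1]=5 [OK]
11. LOAD T0 → mem=6 r[T0]=6 [LOAD]
12. CAS T0 → mem=7 r[T0]=6 [OK]
13. LOAD T0 → mem=7 r[T0]=7 [LOAD]
14. LOAD T1 → mem=7 r[T1]=7 [LOAD]
15. CAS T0 → mem=8 r[T0]=7 [OK]
16. CAS T1 → mem=8 r[T1]=7 [RETRY]
Flip is step 9.

step = 9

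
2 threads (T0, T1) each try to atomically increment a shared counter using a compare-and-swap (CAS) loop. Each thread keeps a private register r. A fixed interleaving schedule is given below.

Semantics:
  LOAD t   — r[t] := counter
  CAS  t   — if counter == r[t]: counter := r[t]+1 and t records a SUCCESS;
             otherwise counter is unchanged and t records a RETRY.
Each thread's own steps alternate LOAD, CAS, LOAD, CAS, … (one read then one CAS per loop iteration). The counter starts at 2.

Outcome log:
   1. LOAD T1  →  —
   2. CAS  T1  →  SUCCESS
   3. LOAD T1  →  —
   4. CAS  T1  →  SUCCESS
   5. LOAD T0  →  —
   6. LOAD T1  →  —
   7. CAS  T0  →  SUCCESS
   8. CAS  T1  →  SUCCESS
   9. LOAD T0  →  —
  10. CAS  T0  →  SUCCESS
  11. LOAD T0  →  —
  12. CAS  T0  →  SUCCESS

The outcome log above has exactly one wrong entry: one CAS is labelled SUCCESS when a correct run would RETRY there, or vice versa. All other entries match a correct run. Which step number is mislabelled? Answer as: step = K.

Reference trace:
1. LOAD T1 → mem=2 r[T1]=2 [LOAD]
2. CAS T1 → mem=3 r[T1]=2 [OK]
3. LOAD T1 → mem=3 r[T1]=3 [LOAD]
4. CAS T1 → mem=4 r[T1]=3 [OK]
5. LOAD T0 → mem=4 r[T0]=4 [LOAD]
6. LOAD T1 → mem=4 r[T1]=4 [LOAD]
7. CAS T0 → mem=5 r[T0]=4 [OK]
8. CAS T1 → mem=5 r[T1]=4 [RETRY]
9. LOAD T0 → mem=5 r[T0]=5 [LOAD]
10. CAS T0 → mem=6 r[T0]=5 [OK]
11. LOAD T0 → mem=6 r[T0]=6 [LOAD]
12. CAS T0 → mem=7 r[T0]=6 [OK]
Mismatch at 8.

step = 8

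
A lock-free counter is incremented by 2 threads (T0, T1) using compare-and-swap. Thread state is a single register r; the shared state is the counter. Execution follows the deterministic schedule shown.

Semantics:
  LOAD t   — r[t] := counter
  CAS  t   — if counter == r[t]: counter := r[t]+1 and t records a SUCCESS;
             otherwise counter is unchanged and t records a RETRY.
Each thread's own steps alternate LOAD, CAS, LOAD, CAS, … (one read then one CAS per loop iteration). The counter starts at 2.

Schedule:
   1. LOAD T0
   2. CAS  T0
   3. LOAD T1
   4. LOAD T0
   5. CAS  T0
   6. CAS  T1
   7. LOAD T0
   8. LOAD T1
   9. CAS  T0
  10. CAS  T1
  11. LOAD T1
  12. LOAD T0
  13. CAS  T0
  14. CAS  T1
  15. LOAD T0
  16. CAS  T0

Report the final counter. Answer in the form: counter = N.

counter = 7

#1 T0 reads 2
#2 T0 CAS(2→3) writes; counter now 3
#3 T1 reads 3
#4 T0 reads 3
#5 T0 CAS(3→4) writes; counter now 4
#6 T1 CAS(3→4) fails; counter now 4
#7 T0 reads 4
#8 T1 reads 4
#9 T0 CAS(4→5) writes; counter now 5
#10 T1 CAS(4→5) fails; counter now 5
#11 T1 reads 5
#12 T0 reads 5
#13 T0 CAS(5→6) writes; counter now 6
#14 T1 CAS(5→6) fails; counter now 6
#15 T0 reads 6
#16 T0 CAS(6→7) writes; counter now 7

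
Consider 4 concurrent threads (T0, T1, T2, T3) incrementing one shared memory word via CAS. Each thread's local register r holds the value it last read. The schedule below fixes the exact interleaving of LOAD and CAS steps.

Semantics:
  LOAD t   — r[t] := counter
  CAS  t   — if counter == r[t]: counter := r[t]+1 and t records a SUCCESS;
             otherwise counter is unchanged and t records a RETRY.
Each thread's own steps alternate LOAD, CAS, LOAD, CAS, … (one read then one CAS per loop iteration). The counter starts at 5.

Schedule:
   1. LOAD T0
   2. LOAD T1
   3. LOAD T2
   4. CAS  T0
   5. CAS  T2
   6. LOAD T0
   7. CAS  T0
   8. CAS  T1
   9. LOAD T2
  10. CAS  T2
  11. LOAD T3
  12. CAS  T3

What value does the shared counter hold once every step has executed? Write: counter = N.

[1] T0.load  rd  (counter 5, T0.r 5)
[2] T1.load  rd  (counter 5, T1.r 5)
[3] T2.load  rd  (counter 5, T2.r 5)
[4] T0.cas  hit  (counter 6, T0.r 5)
[5] T2.cas  miss  (counter 6, T2.r 5)
[6] T0.load  rd  (counter 6, T0.r 6)
[7] T0.cas  hit  (counter 7, T0.r 6)
[8] T1.cas  miss  (counter 7, T1.r 5)
[9] T2.load  rd  (counter 7, T2.r 7)
[10] T2.cas  hit  (counter 8, T2.r 7)
[11] T3.load  rd  (counter 8, T3.r 8)
[12] T3.cas  hit  (counter 9, T3.r 8)

counter = 9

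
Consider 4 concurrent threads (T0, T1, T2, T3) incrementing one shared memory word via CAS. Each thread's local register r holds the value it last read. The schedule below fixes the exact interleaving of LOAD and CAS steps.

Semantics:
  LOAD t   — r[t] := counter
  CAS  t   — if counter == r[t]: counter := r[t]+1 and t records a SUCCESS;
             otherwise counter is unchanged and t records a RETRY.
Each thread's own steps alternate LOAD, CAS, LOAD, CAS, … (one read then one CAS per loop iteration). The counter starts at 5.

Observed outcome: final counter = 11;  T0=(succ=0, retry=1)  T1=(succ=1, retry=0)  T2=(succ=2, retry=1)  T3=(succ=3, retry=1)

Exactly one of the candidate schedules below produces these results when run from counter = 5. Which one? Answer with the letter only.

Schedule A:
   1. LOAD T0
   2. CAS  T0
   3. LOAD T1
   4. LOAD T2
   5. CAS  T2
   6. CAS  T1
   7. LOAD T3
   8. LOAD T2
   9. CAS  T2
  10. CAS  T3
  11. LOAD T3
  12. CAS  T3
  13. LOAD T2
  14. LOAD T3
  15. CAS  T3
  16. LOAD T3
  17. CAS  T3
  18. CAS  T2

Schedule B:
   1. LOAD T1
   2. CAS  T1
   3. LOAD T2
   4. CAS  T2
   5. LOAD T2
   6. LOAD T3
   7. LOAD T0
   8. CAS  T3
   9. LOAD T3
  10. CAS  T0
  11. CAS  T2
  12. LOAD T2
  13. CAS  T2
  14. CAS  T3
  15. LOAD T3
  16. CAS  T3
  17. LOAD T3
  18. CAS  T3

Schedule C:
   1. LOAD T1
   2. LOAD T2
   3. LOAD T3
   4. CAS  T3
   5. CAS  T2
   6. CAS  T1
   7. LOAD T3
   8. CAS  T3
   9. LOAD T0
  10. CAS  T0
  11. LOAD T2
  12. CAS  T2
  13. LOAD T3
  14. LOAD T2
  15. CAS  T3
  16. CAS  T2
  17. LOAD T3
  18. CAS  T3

Simulating candidate B:
#1 T1 reads 5
#2 T1 CAS(5→6) writes; counter now 6
#3 T2 reads 6
#4 T2 CAS(6→7) writes; counter now 7
#5 T2 reads 7
#6 T3 reads 7
#7 T0 reads 7
#8 T3 CAS(7→8) writes; counter now 8
#9 T3 reads 8
#10 T0 CAS(7→8) fails; counter now 8
#11 T2 CAS(7→8) fails; counter now 8
#12 T2 reads 8
#13 T2 CAS(8→9) writes; counter now 9
#14 T3 CAS(8→9) fails; counter now 9
#15 T3 reads 9
#16 T3 CAS(9→10) writes; counter now 10
#17 T3 reads 10
#18 T3 CAS(10→11) writes; counter now 11

B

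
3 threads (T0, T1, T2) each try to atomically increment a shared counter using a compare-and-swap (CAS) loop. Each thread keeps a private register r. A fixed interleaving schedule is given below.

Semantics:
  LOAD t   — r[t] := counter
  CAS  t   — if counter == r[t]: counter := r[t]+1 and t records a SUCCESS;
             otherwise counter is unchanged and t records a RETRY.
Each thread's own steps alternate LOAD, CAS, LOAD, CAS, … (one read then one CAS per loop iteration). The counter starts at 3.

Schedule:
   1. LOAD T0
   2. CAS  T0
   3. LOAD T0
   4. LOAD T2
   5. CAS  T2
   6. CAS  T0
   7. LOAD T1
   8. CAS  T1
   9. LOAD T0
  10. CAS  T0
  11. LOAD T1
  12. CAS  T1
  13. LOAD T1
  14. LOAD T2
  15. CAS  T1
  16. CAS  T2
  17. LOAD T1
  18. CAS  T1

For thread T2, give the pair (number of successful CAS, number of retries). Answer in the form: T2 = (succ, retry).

#1 T0 reads 3
#2 T0 CAS(3→4) writes; counter now 4
#3 T0 reads 4
#4 T2 reads 4
#5 T2 CAS(4→5) writes; counter now 5
#6 T0 CAS(4→5) fails; counter now 5
#7 T1 reads 5
#8 T1 CAS(5→6) writes; counter now 6
#9 T0 reads 6
#10 T0 CAS(6→7) writes; counter now 7
#11 T1 reads 7
#12 T1 CAS(7→8) writes; counter now 8
#13 T1 reads 8
#14 T2 reads 8
#15 T1 CAS(8→9) writes; counter now 9
#16 T2 CAS(8→9) fails; counter now 9
#17 T1 reads 9
#18 T1 CAS(9→10) writes; counter now 10

T2 = (1, 1)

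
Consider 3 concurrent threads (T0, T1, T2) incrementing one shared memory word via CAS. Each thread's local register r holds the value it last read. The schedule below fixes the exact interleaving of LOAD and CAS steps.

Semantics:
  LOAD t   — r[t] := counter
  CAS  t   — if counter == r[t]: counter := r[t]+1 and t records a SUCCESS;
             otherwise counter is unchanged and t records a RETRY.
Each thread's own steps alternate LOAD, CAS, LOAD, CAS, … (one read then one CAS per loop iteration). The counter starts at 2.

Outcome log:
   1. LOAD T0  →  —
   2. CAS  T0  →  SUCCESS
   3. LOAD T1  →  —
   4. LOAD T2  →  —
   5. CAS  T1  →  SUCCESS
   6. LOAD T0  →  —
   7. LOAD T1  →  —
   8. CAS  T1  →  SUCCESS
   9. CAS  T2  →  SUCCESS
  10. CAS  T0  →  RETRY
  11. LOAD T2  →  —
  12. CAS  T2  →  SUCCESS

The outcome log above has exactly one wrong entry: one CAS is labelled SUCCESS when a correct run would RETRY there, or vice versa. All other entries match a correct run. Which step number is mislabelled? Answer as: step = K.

Re-executing:
1. LOAD T0 → mem=2 r[T0]=2 [LOAD]
2. CAS T0 → mem=3 r[T0]=2 [OK]
3. LOAD T1 → mem=3 r[T1]=3 [LOAD]
4. LOAD T2 → mem=3 r[T2]=3 [LOAD]
5. CAS T1 → mem=4 r[T1]=3 [OK]
6. LOAD T0 → mem=4 r[T0]=4 [LOAD]
7. LOAD T1 → mem=4 r[T1]=4 [LOAD]
8. CAS T1 → mem=5 r[T1]=4 [OK]
9. CAS T2 → mem=5 r[T2]=3 [RETRY]
10. CAS T0 → mem=5 r[T0]=4 [RETRY]
11. LOAD T2 → mem=5 r[T2]=5 [LOAD]
12. CAS T2 → mem=6 r[T2]=5 [OK]
Log disagrees first at step 9.

step = 9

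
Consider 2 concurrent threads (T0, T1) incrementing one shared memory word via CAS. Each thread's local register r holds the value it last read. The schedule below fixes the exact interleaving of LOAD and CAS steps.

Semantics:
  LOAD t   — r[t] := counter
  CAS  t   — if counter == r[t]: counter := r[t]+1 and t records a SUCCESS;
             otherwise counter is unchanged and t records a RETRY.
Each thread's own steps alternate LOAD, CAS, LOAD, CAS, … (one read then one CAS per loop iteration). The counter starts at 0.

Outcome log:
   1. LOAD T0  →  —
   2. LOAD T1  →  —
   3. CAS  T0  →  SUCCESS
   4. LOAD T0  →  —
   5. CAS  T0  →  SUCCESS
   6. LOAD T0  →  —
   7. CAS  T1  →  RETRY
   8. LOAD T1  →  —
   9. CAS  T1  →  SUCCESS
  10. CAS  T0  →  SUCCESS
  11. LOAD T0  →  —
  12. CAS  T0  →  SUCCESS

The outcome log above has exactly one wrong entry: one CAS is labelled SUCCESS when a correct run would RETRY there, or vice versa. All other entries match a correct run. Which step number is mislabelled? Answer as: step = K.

Reference trace:
step 1: T0 LOAD ⇒ load; ctr=0 reg=0
step 2: T1 LOAD ⇒ load; ctr=0 reg=0
step 3: T0 CAS ⇒ ok; ctr=1 reg=0
step 4: T0 LOAD ⇒ load; ctr=1 reg=1
step 5: T0 CAS ⇒ ok; ctr=2 reg=1
step 6: T0 LOAD ⇒ load; ctr=2 reg=2
step 7: T1 CAS ⇒ retry; ctr=2 reg=0
step 8: T1 LOAD ⇒ load; ctr=2 reg=2
step 9: T1 CAS ⇒ ok; ctr=3 reg=2
step 10: T0 CAS ⇒ retry; ctr=3 reg=2
step 11: T0 LOAD ⇒ load; ctr=3 reg=3
step 12: T0 CAS ⇒ ok; ctr=4 reg=3
Mismatch at 10.

step = 10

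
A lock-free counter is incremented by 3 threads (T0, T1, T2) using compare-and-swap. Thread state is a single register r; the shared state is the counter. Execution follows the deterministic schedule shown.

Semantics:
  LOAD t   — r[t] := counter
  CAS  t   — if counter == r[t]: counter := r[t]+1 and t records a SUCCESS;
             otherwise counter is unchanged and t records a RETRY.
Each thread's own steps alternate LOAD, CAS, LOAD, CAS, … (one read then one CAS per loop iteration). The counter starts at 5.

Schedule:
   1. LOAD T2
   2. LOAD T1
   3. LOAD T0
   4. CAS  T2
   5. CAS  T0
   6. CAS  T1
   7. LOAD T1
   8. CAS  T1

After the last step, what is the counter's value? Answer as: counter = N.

counter = 7

step 1: T2 LOAD ⇒ load; ctr=5 reg=5
step 2: T1 LOAD ⇒ load; ctr=5 reg=5
step 3: T0 LOAD ⇒ load; ctr=5 reg=5
step 4: T2 CAS ⇒ ok; ctr=6 reg=5
step 5: T0 CAS ⇒ retry; ctr=6 reg=5
step 6: T1 CAS ⇒ retry; ctr=6 reg=5
step 7: T1 LOAD ⇒ load; ctr=6 reg=6
step 8: T1 CAS ⇒ ok; ctr=7 reg=6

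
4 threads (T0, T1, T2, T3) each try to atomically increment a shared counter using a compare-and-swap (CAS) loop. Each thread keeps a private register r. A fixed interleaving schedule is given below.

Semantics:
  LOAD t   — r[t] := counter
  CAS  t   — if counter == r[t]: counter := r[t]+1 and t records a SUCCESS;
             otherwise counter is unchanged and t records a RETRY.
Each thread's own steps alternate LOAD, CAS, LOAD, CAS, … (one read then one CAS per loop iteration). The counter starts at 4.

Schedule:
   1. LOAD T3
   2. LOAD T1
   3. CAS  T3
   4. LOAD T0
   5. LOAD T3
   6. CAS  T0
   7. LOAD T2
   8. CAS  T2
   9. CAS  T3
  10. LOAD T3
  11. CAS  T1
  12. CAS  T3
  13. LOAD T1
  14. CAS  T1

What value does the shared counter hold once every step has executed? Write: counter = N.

counter = 9

1. LOAD T3 → mem=4 r[T3]=4 [LOAD]
2. LOAD T1 → mem=4 r[T1]=4 [LOAD]
3. CAS T3 → mem=5 r[T3]=4 [OK]
4. LOAD T0 → mem=5 r[T0]=5 [LOAD]
5. LOAD T3 → mem=5 r[T3]=5 [LOAD]
6. CAS T0 → mem=6 r[T0]=5 [OK]
7. LOAD T2 → mem=6 r[T2]=6 [LOAD]
8. CAS T2 → mem=7 r[T2]=6 [OK]
9. CAS T3 → mem=7 r[T3]=5 [RETRY]
10. LOAD T3 → mem=7 r[T3]=7 [LOAD]
11. CAS T1 → mem=7 r[T1]=4 [RETRY]
12. CAS T3 → mem=8 r[T3]=7 [OK]
13. LOAD T1 → mem=8 r[T1]=8 [LOAD]
14. CAS T1 → mem=9 r[T1]=8 [OK]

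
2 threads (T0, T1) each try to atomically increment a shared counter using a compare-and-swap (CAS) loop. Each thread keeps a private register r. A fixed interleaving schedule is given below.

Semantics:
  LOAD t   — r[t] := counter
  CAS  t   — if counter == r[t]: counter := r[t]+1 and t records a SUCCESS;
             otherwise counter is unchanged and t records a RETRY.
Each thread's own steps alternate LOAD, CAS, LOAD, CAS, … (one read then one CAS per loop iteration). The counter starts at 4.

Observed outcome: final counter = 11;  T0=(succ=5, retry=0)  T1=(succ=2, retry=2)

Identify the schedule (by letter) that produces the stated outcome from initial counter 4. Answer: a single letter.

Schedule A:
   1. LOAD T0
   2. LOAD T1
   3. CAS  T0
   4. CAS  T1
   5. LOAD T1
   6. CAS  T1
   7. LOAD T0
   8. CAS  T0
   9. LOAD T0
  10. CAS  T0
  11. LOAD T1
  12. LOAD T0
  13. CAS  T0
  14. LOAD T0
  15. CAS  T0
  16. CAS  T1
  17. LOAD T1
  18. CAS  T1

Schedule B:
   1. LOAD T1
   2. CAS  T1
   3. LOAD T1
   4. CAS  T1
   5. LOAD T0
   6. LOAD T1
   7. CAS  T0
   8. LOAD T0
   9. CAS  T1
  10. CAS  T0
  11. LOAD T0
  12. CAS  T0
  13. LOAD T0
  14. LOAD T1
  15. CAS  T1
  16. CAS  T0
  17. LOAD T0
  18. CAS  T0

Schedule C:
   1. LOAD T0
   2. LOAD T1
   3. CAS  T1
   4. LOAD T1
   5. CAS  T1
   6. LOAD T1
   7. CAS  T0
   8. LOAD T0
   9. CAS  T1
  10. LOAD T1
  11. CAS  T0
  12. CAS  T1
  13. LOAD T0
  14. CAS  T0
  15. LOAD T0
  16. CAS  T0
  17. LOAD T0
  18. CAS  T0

Simulating candidate A:
T0 LOAD — after: cnt=4, r=4 — load
T1 LOAD — after: cnt=4, r=4 — load
T0 CAS — after: cnt=5, r=4 — ok
T1 CAS — after: cnt=5, r=4 — retry
T1 LOAD — after: cnt=5, r=5 — load
T1 CAS — after: cnt=6, r=5 — ok
T0 LOAD — after: cnt=6, r=6 — load
T0 CAS — after: cnt=7, r=6 — ok
T0 LOAD — after: cnt=7, r=7 — load
T0 CAS — after: cnt=8, r=7 — ok
T1 LOAD — after: cnt=8, r=8 — load
T0 LOAD — after: cnt=8, r=8 — load
T0 CAS — after: cnt=9, r=8 — ok
T0 LOAD — after: cnt=9, r=9 — load
T0 CAS — after: cnt=10, r=9 — ok
T1 CAS — after: cnt=10, r=8 — retry
T1 LOAD — after: cnt=10, r=10 — load
T1 CAS — after: cnt=11, r=10 — ok

A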